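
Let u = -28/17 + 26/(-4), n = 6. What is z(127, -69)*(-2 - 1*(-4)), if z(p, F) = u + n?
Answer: -73/17 ≈ -4.2941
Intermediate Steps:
u = -277/34 (u = -28*1/17 + 26*(-¼) = -28/17 - 13/2 = -277/34 ≈ -8.1471)
z(p, F) = -73/34 (z(p, F) = -277/34 + 6 = -73/34)
z(127, -69)*(-2 - 1*(-4)) = -73*(-2 - 1*(-4))/34 = -73*(-2 + 4)/34 = -73/34*2 = -73/17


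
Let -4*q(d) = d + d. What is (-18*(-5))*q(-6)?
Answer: 270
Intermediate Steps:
q(d) = -d/2 (q(d) = -(d + d)/4 = -d/2)
(-18*(-5))*q(-6) = (-18*(-5))*(-1/2*(-6)) = 90*3 = 270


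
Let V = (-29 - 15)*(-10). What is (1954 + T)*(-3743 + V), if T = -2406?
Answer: 1492956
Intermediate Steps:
V = 440 (V = -44*(-10) = 440)
(1954 + T)*(-3743 + V) = (1954 - 2406)*(-3743 + 440) = -452*(-3303) = 1492956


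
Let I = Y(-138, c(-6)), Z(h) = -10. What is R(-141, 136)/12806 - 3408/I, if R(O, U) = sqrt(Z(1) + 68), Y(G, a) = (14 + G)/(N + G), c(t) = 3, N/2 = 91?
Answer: 37488/31 + sqrt(58)/12806 ≈ 1209.3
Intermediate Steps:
N = 182 (N = 2*91 = 182)
Y(G, a) = (14 + G)/(182 + G)
R(O, U) = sqrt(58) (R(O, U) = sqrt(-10 + 68) = sqrt(58))
I = -31/11 (I = (14 - 138)/(182 - 138) = -124/44 = (1/44)*(-124) = -31/11 ≈ -2.8182)
R(-141, 136)/12806 - 3408/I = sqrt(58)/12806 - 3408/(-31/11) = sqrt(58)*(1/12806) - 3408*(-11/31) = sqrt(58)/12806 + 37488/31 = 37488/31 + sqrt(58)/12806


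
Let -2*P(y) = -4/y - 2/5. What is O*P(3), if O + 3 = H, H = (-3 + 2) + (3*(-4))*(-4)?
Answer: 572/15 ≈ 38.133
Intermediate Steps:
P(y) = ⅕ + 2/y (P(y) = -(-4/y - 2/5)/2 = -(-4/y - 2*⅕)/2 = -(-4/y - ⅖)/2 = -(-⅖ - 4/y)/2 = ⅕ + 2/y)
H = 47 (H = -1 - 12*(-4) = -1 + 48 = 47)
O = 44 (O = -3 + 47 = 44)
O*P(3) = 44*((⅕)*(10 + 3)/3) = 44*((⅕)*(⅓)*13) = 44*(13/15) = 572/15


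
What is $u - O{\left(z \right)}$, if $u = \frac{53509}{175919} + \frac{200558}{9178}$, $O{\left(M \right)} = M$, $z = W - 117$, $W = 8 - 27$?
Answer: $\frac{127678285778}{807292291} \approx 158.16$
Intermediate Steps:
$W = -19$ ($W = 8 - 27 = -19$)
$z = -136$ ($z = -19 - 117 = -136$)
$u = \frac{17886534202}{807292291}$ ($u = 53509 \cdot \frac{1}{175919} + 200558 \cdot \frac{1}{9178} = \frac{53509}{175919} + \frac{100279}{4589} = \frac{17886534202}{807292291} \approx 22.156$)
$u - O{\left(z \right)} = \frac{17886534202}{807292291} - -136 = \frac{17886534202}{807292291} + 136 = \frac{127678285778}{807292291}$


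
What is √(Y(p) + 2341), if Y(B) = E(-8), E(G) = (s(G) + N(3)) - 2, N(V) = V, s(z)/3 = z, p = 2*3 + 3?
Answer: √2318 ≈ 48.146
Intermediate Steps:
p = 9 (p = 6 + 3 = 9)
s(z) = 3*z
E(G) = 1 + 3*G (E(G) = (3*G + 3) - 2 = (3 + 3*G) - 2 = 1 + 3*G)
Y(B) = -23 (Y(B) = 1 + 3*(-8) = 1 - 24 = -23)
√(Y(p) + 2341) = √(-23 + 2341) = √2318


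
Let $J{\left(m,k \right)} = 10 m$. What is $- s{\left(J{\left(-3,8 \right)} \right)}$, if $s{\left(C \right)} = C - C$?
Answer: $0$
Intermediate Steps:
$s{\left(C \right)} = 0$
$- s{\left(J{\left(-3,8 \right)} \right)} = \left(-1\right) 0 = 0$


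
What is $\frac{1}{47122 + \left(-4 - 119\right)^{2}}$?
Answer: $\frac{1}{62251} \approx 1.6064 \cdot 10^{-5}$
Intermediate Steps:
$\frac{1}{47122 + \left(-4 - 119\right)^{2}} = \frac{1}{47122 + \left(-123\right)^{2}} = \frac{1}{47122 + 15129} = \frac{1}{62251}$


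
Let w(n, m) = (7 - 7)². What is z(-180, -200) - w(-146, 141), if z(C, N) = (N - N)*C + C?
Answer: -180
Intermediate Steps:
z(C, N) = C (z(C, N) = 0*C + C = 0 + C = C)
w(n, m) = 0 (w(n, m) = 0² = 0)
z(-180, -200) - w(-146, 141) = -180 - 1*0 = -180 + 0 = -180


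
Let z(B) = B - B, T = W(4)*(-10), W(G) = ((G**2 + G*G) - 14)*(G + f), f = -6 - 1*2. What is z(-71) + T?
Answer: 720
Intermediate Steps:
f = -8 (f = -6 - 2 = -8)
W(G) = (-14 + 2*G**2)*(-8 + G) (W(G) = ((G**2 + G*G) - 14)*(G - 8) = ((G**2 + G**2) - 14)*(-8 + G) = (2*G**2 - 14)*(-8 + G) = (-14 + 2*G**2)*(-8 + G))
T = 720 (T = (112 - 16*4**2 - 14*4 + 2*4**3)*(-10) = (112 - 16*16 - 56 + 2*64)*(-10) = (112 - 256 - 56 + 128)*(-10) = -72*(-10) = 720)
z(B) = 0
z(-71) + T = 0 + 720 = 720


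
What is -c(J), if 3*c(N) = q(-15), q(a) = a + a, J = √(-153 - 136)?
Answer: 10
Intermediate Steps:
J = 17*I (J = √(-289) = 17*I ≈ 17.0*I)
q(a) = 2*a
c(N) = -10 (c(N) = (2*(-15))/3 = (⅓)*(-30) = -10)
-c(J) = -1*(-10) = 10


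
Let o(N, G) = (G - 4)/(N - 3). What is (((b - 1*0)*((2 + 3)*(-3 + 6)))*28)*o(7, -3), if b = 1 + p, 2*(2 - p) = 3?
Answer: -2205/2 ≈ -1102.5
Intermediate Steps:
p = ½ (p = 2 - ½*3 = 2 - 3/2 = ½ ≈ 0.50000)
o(N, G) = (-4 + G)/(-3 + N)
b = 3/2 (b = 1 + ½ = 3/2 ≈ 1.5000)
(((b - 1*0)*((2 + 3)*(-3 + 6)))*28)*o(7, -3) = (((3/2 - 1*0)*((2 + 3)*(-3 + 6)))*28)*((-4 - 3)/(-3 + 7)) = (((3/2 + 0)*(5*3))*28)*(-7/4) = (((3/2)*15)*28)*((¼)*(-7)) = ((45/2)*28)*(-7/4) = 630*(-7/4) = -2205/2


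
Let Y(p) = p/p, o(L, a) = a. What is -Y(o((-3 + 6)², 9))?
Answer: -1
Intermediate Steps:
Y(p) = 1
-Y(o((-3 + 6)², 9)) = -1*1 = -1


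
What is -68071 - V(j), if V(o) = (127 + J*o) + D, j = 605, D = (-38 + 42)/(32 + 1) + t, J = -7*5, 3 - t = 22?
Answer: -1551136/33 ≈ -47004.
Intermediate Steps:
t = -19 (t = 3 - 1*22 = 3 - 22 = -19)
J = -35
D = -623/33 (D = (-38 + 42)/(32 + 1) - 19 = 4/33 - 19 = -623/33 ≈ -18.879)
V(o) = 3568/33 - 35*o (V(o) = (127 - 35*o) - 623/33 = 3568/33 - 35*o)
-68071 - V(j) = -68071 - (3568/33 - 35*605) = -68071 - (3568/33 - 21175) = -68071 - 1*(-695207/33) = -68071 + 695207/33 = -1551136/33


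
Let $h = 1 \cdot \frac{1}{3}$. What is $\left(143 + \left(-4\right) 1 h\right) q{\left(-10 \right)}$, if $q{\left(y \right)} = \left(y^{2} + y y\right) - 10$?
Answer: $\frac{80750}{3} \approx 26917.0$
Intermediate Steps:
$q{\left(y \right)} = -10 + 2 y^{2}$ ($q{\left(y \right)} = \left(y^{2} + y^{2}\right) - 10 = 2 y^{2} - 10 = -10 + 2 y^{2}$)
$h = \frac{1}{3}$ ($h = 1 \cdot \frac{1}{3} = \frac{1}{3} \approx 0.33333$)
$\left(143 + \left(-4\right) 1 h\right) q{\left(-10 \right)} = \left(143 + \left(-4\right) 1 \cdot \frac{1}{3}\right) \left(-10 + 2 \left(-10\right)^{2}\right) = \left(143 - \frac{4}{3}\right) \left(-10 + 2 \cdot 100\right) = \left(143 - \frac{4}{3}\right) \left(-10 + 200\right) = \frac{425}{3} \cdot 190 = \frac{80750}{3}$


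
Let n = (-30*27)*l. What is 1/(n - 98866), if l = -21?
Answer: -1/81856 ≈ -1.2217e-5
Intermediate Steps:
n = 17010 (n = -30*27*(-21) = -810*(-21) = 17010)
1/(n - 98866) = 1/(17010 - 98866) = 1/(-81856) = -1/81856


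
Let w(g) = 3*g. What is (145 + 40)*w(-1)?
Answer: -555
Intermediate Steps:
(145 + 40)*w(-1) = (145 + 40)*(3*(-1)) = 185*(-3) = -555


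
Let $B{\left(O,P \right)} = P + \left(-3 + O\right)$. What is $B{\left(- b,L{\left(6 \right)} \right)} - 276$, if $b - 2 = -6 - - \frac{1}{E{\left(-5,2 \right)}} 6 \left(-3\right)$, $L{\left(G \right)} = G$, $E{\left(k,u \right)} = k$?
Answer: $- \frac{1363}{5} \approx -272.6$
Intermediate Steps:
$b = - \frac{2}{5}$ ($b = 2 - \left(6 + - \frac{1}{-5} \cdot 6 \left(-3\right)\right) = 2 - \left(6 + \left(-1\right) \left(- \frac{1}{5}\right) 6 \left(-3\right)\right) = 2 - \left(6 + \frac{1}{5} \cdot 6 \left(-3\right)\right) = 2 - \left(6 + \frac{6}{5} \left(-3\right)\right) = 2 - \frac{12}{5} = - \frac{2}{5} \approx -0.4$)
$B{\left(O,P \right)} = -3 + O + P$
$B{\left(- b,L{\left(6 \right)} \right)} - 276 = \left(-3 - - \frac{2}{5} + 6\right) - 276 = \left(-3 + \frac{2}{5} + 6\right) - 276 = \frac{17}{5} - 276 = - \frac{1363}{5}$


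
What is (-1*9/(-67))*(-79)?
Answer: -711/67 ≈ -10.612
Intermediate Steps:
(-1*9/(-67))*(-79) = -9*(-1/67)*(-79) = (9/67)*(-79) = -711/67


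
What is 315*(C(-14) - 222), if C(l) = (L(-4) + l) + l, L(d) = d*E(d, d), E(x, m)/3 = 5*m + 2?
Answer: -10710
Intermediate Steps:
E(x, m) = 6 + 15*m (E(x, m) = 3*(5*m + 2) = 3*(2 + 5*m) = 6 + 15*m)
L(d) = d*(6 + 15*d)
C(l) = 216 + 2*l (C(l) = (3*(-4)*(2 + 5*(-4)) + l) + l = (3*(-4)*(2 - 20) + l) + l = (3*(-4)*(-18) + l) + l = (216 + l) + l = 216 + 2*l)
315*(C(-14) - 222) = 315*((216 + 2*(-14)) - 222) = 315*((216 - 28) - 222) = 315*(188 - 222) = 315*(-34) = -10710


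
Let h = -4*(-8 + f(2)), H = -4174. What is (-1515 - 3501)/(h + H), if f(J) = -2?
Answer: 836/689 ≈ 1.2134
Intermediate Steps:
h = 40 (h = -4*(-8 - 2) = -4*(-10) = 40)
(-1515 - 3501)/(h + H) = (-1515 - 3501)/(40 - 4174) = -5016/(-4134) = -5016*(-1/4134) = 836/689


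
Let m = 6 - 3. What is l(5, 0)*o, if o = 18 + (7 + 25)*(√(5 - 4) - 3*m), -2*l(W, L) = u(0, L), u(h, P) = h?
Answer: 0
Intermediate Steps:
l(W, L) = 0 (l(W, L) = -½*0 = 0)
m = 3
o = -238 (o = 18 + (7 + 25)*(√(5 - 4) - 3*3) = 18 + 32*(√1 - 9) = 18 + 32*(1 - 9) = 18 + 32*(-8) = 18 - 256 = -238)
l(5, 0)*o = 0*(-238) = 0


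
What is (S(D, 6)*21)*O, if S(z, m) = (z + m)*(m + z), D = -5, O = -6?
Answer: -126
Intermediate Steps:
S(z, m) = (m + z)**2 (S(z, m) = (m + z)*(m + z) = (m + z)**2)
(S(D, 6)*21)*O = ((6 - 5)**2*21)*(-6) = (1**2*21)*(-6) = (1*21)*(-6) = 21*(-6) = -126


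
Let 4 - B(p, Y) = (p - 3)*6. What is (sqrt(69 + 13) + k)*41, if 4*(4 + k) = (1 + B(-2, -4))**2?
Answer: 49569/4 + 41*sqrt(82) ≈ 12764.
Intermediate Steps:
B(p, Y) = 22 - 6*p (B(p, Y) = 4 - (p - 3)*6 = 4 - (-3 + p)*6 = 4 - (-18 + 6*p) = 4 + (18 - 6*p) = 22 - 6*p)
k = 1209/4 (k = -4 + (1 + (22 - 6*(-2)))**2/4 = -4 + (1 + (22 + 12))**2/4 = -4 + (1 + 34)**2/4 = -4 + (1/4)*35**2 = -4 + (1/4)*1225 = -4 + 1225/4 = 1209/4 ≈ 302.25)
(sqrt(69 + 13) + k)*41 = (sqrt(69 + 13) + 1209/4)*41 = (sqrt(82) + 1209/4)*41 = (1209/4 + sqrt(82))*41 = 49569/4 + 41*sqrt(82)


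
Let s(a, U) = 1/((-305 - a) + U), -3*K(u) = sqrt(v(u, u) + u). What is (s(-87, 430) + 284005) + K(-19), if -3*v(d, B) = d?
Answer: 60209061/212 - I*sqrt(114)/9 ≈ 2.8401e+5 - 1.1863*I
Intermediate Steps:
v(d, B) = -d/3
K(u) = -sqrt(6)*sqrt(u)/9 (K(u) = -sqrt(-u/3 + u)/3 = -sqrt(6)*sqrt(u)/3/3 = -sqrt(6)*sqrt(u)/9)
s(a, U) = 1/(-305 + U - a)
(s(-87, 430) + 284005) + K(-19) = (-1/(305 - 87 - 1*430) + 284005) - sqrt(6)*sqrt(-19)/9 = (-1/(305 - 87 - 430) + 284005) - sqrt(6)*I*sqrt(19)/9 = (-1/(-212) + 284005) - I*sqrt(114)/9 = (-1*(-1/212) + 284005) - I*sqrt(114)/9 = (1/212 + 284005) - I*sqrt(114)/9 = 60209061/212 - I*sqrt(114)/9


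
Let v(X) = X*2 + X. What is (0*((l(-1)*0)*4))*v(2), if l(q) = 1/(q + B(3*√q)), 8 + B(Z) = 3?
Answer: 0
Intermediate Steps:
B(Z) = -5 (B(Z) = -8 + 3 = -5)
v(X) = 3*X (v(X) = 2*X + X = 3*X)
l(q) = 1/(-5 + q) (l(q) = 1/(q - 5) = 1/(-5 + q))
(0*((l(-1)*0)*4))*v(2) = (0*((0/(-5 - 1))*4))*(3*2) = (0*((0/(-6))*4))*6 = (0*(-⅙*0*4))*6 = (0*(0*4))*6 = (0*0)*6 = 0*6 = 0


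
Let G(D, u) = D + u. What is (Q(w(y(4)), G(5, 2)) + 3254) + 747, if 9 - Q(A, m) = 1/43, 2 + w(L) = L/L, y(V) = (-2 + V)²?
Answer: 172429/43 ≈ 4010.0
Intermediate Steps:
w(L) = -1 (w(L) = -2 + L/L = -2 + 1 = -1)
Q(A, m) = 386/43 (Q(A, m) = 9 - 1/43 = 386/43)
(Q(w(y(4)), G(5, 2)) + 3254) + 747 = (386/43 + 3254) + 747 = 140308/43 + 747 = 172429/43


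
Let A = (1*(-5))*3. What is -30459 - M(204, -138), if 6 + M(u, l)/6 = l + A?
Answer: -29505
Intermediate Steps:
A = -15 (A = -5*3 = -15)
M(u, l) = -126 + 6*l (M(u, l) = -36 + 6*(l - 15) = -36 + 6*(-15 + l) = -36 + (-90 + 6*l) = -126 + 6*l)
-30459 - M(204, -138) = -30459 - (-126 + 6*(-138)) = -30459 - (-126 - 828) = -30459 - 1*(-954) = -30459 + 954 = -29505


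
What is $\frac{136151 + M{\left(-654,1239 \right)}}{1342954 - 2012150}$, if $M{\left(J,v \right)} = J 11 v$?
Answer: $\frac{8777215}{669196} \approx 13.116$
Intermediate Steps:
$M{\left(J,v \right)} = 11 J v$
$\frac{136151 + M{\left(-654,1239 \right)}}{1342954 - 2012150} = \frac{136151 + 11 \left(-654\right) 1239}{1342954 - 2012150} = \frac{136151 - 8913366}{-669196} = \left(-8777215\right) \left(- \frac{1}{669196}\right) = \frac{8777215}{669196}$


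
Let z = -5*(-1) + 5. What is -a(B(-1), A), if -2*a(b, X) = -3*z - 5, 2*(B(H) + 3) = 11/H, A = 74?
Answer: -35/2 ≈ -17.500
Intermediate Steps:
z = 10 (z = 5 + 5 = 10)
B(H) = -3 + 11/(2*H) (B(H) = -3 + (11/H)/2 = -3 + 11/(2*H))
a(b, X) = 35/2 (a(b, X) = -(-3*10 - 5)/2 = -(-30 - 5)/2 = -½*(-35) = 35/2)
-a(B(-1), A) = -1*35/2 = -35/2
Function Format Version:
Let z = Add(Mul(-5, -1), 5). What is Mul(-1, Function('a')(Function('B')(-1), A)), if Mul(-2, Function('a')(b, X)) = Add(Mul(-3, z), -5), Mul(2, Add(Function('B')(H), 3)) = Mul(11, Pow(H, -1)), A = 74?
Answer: Rational(-35, 2) ≈ -17.500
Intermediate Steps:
z = 10 (z = Add(5, 5) = 10)
Function('B')(H) = Add(-3, Mul(Rational(11, 2), Pow(H, -1))) (Function('B')(H) = Add(-3, Mul(Rational(1, 2), Mul(11, Pow(H, -1)))) = Add(-3, Mul(Rational(11, 2), Pow(H, -1))))
Function('a')(b, X) = Rational(35, 2) (Function('a')(b, X) = Mul(Rational(-1, 2), Add(Mul(-3, 10), -5)) = Mul(Rational(-1, 2), Add(-30, -5)) = Mul(Rational(-1, 2), -35) = Rational(35, 2))
Mul(-1, Function('a')(Function('B')(-1), A)) = Mul(-1, Rational(35, 2)) = Rational(-35, 2)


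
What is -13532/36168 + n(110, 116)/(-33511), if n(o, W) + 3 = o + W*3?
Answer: -117481823/303006462 ≈ -0.38772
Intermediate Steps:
n(o, W) = -3 + o + 3*W (n(o, W) = -3 + (o + W*3) = -3 + (o + 3*W) = -3 + o + 3*W)
-13532/36168 + n(110, 116)/(-33511) = -13532/36168 + (-3 + 110 + 3*116)/(-33511) = -13532*1/36168 + (-3 + 110 + 348)*(-1/33511) = -3383/9042 + 455*(-1/33511) = -3383/9042 - 455/33511 = -117481823/303006462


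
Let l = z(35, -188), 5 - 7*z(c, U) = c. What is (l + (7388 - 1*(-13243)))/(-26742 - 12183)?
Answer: -16043/30275 ≈ -0.52991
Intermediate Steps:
z(c, U) = 5/7 - c/7
l = -30/7 (l = 5/7 - 1/7*35 = 5/7 - 5 = -30/7 ≈ -4.2857)
(l + (7388 - 1*(-13243)))/(-26742 - 12183) = (-30/7 + (7388 - 1*(-13243)))/(-26742 - 12183) = (-30/7 + (7388 + 13243))/(-38925) = (-30/7 + 20631)*(-1/38925) = (144387/7)*(-1/38925) = -16043/30275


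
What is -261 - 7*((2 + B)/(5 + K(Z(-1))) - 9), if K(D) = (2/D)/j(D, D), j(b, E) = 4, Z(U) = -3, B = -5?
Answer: -5616/29 ≈ -193.66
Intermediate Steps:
K(D) = 1/(2*D) (K(D) = (2/D)/4 = (2/D)*(¼) = 1/(2*D))
-261 - 7*((2 + B)/(5 + K(Z(-1))) - 9) = -261 - 7*((2 - 5)/(5 + (½)/(-3)) - 9) = -261 - 7*(-3/(5 + (½)*(-⅓)) - 9) = -261 - 7*(-3/(5 - ⅙) - 9) = -261 - 7*(-3/29/6 - 9) = -261 - 7*(-3*6/29 - 9) = -261 - 7*(-18/29 - 9) = -261 - 7*(-279/29) = -261 + 1953/29 = -5616/29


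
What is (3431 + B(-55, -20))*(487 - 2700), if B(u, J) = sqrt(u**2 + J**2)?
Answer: -7592803 - 11065*sqrt(137) ≈ -7.7223e+6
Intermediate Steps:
B(u, J) = sqrt(J**2 + u**2)
(3431 + B(-55, -20))*(487 - 2700) = (3431 + sqrt((-20)**2 + (-55)**2))*(487 - 2700) = (3431 + sqrt(400 + 3025))*(-2213) = (3431 + sqrt(3425))*(-2213) = (3431 + 5*sqrt(137))*(-2213) = -7592803 - 11065*sqrt(137)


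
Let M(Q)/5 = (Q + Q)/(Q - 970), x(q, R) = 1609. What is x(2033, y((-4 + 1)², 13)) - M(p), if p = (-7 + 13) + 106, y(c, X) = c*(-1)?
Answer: 690821/429 ≈ 1610.3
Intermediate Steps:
y(c, X) = -c
p = 112 (p = 6 + 106 = 112)
M(Q) = 10*Q/(-970 + Q) (M(Q) = 5*((Q + Q)/(Q - 970)) = 5*((2*Q)/(-970 + Q)) = 5*(2*Q/(-970 + Q)) = 10*Q/(-970 + Q))
x(2033, y((-4 + 1)², 13)) - M(p) = 1609 - 10*112/(-970 + 112) = 1609 - 10*112/(-858) = 1609 - 10*112*(-1)/858 = 1609 - 1*(-560/429) = 1609 + 560/429 = 690821/429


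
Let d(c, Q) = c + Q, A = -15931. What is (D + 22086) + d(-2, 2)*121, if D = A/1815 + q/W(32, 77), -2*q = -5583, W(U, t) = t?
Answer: 561903421/25410 ≈ 22113.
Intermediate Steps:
q = 5583/2 (q = -½*(-5583) = 5583/2 ≈ 2791.5)
d(c, Q) = Q + c
D = 698161/25410 (D = -15931/1815 + (5583/2)/77 = -15931*1/1815 + (5583/2)*(1/77) = -15931/1815 + 5583/154 = 698161/25410 ≈ 27.476)
(D + 22086) + d(-2, 2)*121 = (698161/25410 + 22086) + (2 - 2)*121 = 561903421/25410 + 0*121 = 561903421/25410 + 0 = 561903421/25410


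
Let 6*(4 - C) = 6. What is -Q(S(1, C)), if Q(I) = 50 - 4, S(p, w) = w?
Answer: -46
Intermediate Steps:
C = 3 (C = 4 - ⅙*6 = 4 - 1 = 3)
Q(I) = 46
-Q(S(1, C)) = -1*46 = -46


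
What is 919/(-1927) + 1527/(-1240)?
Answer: -4082089/2389480 ≈ -1.7084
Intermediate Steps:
919/(-1927) + 1527/(-1240) = 919*(-1/1927) + 1527*(-1/1240) = -919/1927 - 1527/1240 = -4082089/2389480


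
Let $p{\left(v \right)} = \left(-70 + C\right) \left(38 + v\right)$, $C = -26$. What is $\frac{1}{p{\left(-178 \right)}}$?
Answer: $\frac{1}{13440} \approx 7.4405 \cdot 10^{-5}$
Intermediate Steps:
$p{\left(v \right)} = -3648 - 96 v$ ($p{\left(v \right)} = \left(-70 - 26\right) \left(38 + v\right) = - 96 \left(38 + v\right) = -3648 - 96 v$)
$\frac{1}{p{\left(-178 \right)}} = \frac{1}{-3648 - -17088} = \frac{1}{-3648 + 17088} = \frac{1}{13440}$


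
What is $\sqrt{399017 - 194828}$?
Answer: $\sqrt{204189} \approx 451.87$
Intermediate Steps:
$\sqrt{399017 - 194828} = \sqrt{204189}$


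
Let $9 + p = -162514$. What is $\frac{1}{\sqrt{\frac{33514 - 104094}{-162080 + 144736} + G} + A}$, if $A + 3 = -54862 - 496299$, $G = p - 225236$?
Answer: $- \frac{2389847104}{1317199370534435} - \frac{4 i \sqrt{455633757709}}{1317199370534435} \approx -1.8143 \cdot 10^{-6} - 2.0498 \cdot 10^{-9} i$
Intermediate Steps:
$p = -162523$ ($p = -9 - 162514 = -162523$)
$G = -387759$ ($G = -162523 - 225236 = -387759$)
$A = -551164$ ($A = -3 - 551161 = -551164$)
$\frac{1}{\sqrt{\frac{33514 - 104094}{-162080 + 144736} + G} + A} = \frac{1}{\sqrt{\frac{33514 - 104094}{-162080 + 144736} - 387759} - 551164} = \frac{1}{\sqrt{- \frac{70580}{-17344} - 387759} - 551164} = \frac{1}{\sqrt{\left(-70580\right) \left(- \frac{1}{17344}\right) - 387759} - 551164} = \frac{1}{\sqrt{\frac{17645}{4336} - 387759} - 551164} = \frac{1}{\sqrt{- \frac{1681305379}{4336}} - 551164} = \frac{1}{\frac{i \sqrt{455633757709}}{1084} - 551164} = \frac{1}{-551164 + \frac{i \sqrt{455633757709}}{1084}}$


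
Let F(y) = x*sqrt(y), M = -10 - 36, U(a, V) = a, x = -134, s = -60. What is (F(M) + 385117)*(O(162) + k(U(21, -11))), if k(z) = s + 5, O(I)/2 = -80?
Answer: -82800155 + 28810*I*sqrt(46) ≈ -8.28e+7 + 1.954e+5*I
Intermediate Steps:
O(I) = -160 (O(I) = 2*(-80) = -160)
M = -46
k(z) = -55 (k(z) = -60 + 5 = -55)
F(y) = -134*sqrt(y)
(F(M) + 385117)*(O(162) + k(U(21, -11))) = (-134*I*sqrt(46) + 385117)*(-160 - 55) = (-134*I*sqrt(46) + 385117)*(-215) = (385117 - 134*I*sqrt(46))*(-215) = -82800155 + 28810*I*sqrt(46)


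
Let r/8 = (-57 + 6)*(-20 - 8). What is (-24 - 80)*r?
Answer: -1188096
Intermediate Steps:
r = 11424 (r = 8*((-57 + 6)*(-20 - 8)) = 8*(-51*(-28)) = 8*1428 = 11424)
(-24 - 80)*r = (-24 - 80)*11424 = -104*11424 = -1188096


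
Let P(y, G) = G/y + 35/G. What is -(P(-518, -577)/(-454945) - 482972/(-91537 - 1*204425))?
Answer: -32836420683756401/20121966750825870 ≈ -1.6319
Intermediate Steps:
P(y, G) = 35/G + G/y
-(P(-518, -577)/(-454945) - 482972/(-91537 - 1*204425)) = -((35/(-577) - 577/(-518))/(-454945) - 482972/(-91537 - 1*204425)) = -((35*(-1/577) - 577*(-1/518))*(-1/454945) - 482972/(-91537 - 204425)) = -((-35/577 + 577/518)*(-1/454945) - 482972/(-295962)) = -((314799/298886)*(-1/454945) - 482972*(-1/295962)) = -(-314799/135976691270 + 241486/147981) = -1*32836420683756401/20121966750825870 = -32836420683756401/20121966750825870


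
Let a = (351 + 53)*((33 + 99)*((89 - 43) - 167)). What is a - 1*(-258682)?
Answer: -6194006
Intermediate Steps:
a = -6452688 (a = 404*(132*(46 - 167)) = 404*(132*(-121)) = 404*(-15972) = -6452688)
a - 1*(-258682) = -6452688 - 1*(-258682) = -6452688 + 258682 = -6194006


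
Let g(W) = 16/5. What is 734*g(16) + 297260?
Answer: 1498044/5 ≈ 2.9961e+5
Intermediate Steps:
g(W) = 16/5 (g(W) = 16*(⅕) = 16/5)
734*g(16) + 297260 = 734*(16/5) + 297260 = 11744/5 + 297260 = 1498044/5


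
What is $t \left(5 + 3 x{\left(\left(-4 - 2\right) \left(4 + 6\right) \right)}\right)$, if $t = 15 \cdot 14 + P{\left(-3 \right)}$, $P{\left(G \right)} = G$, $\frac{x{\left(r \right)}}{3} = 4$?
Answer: $8487$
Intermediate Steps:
$x{\left(r \right)} = 12$ ($x{\left(r \right)} = 3 \cdot 4 = 12$)
$t = 207$ ($t = 15 \cdot 14 - 3 = 210 - 3 = 207$)
$t \left(5 + 3 x{\left(\left(-4 - 2\right) \left(4 + 6\right) \right)}\right) = 207 \left(5 + 3 \cdot 12\right) = 207 \left(5 + 36\right) = 207 \cdot 41 = 8487$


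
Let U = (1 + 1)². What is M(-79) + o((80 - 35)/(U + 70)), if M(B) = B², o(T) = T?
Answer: 461879/74 ≈ 6241.6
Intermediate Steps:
U = 4 (U = 2² = 4)
M(-79) + o((80 - 35)/(U + 70)) = (-79)² + (80 - 35)/(4 + 70) = 6241 + 45/74 = 461879/74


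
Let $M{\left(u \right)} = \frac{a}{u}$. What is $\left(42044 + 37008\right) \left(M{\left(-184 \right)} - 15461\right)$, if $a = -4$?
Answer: $- \frac{28111088830}{23} \approx -1.2222 \cdot 10^{9}$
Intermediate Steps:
$M{\left(u \right)} = - \frac{4}{u}$
$\left(42044 + 37008\right) \left(M{\left(-184 \right)} - 15461\right) = \left(42044 + 37008\right) \left(- \frac{4}{-184} - 15461\right) = 79052 \left(\left(-4\right) \left(- \frac{1}{184}\right) - 15461\right) = 79052 \left(\frac{1}{46} - 15461\right) = 79052 \left(- \frac{711205}{46}\right) = - \frac{28111088830}{23}$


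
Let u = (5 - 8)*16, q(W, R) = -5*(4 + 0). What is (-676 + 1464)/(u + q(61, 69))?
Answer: -197/17 ≈ -11.588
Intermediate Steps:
q(W, R) = -20 (q(W, R) = -5*4 = -20)
u = -48 (u = -3*16 = -48)
(-676 + 1464)/(u + q(61, 69)) = (-676 + 1464)/(-48 - 20) = 788/(-68) = 788*(-1/68) = -197/17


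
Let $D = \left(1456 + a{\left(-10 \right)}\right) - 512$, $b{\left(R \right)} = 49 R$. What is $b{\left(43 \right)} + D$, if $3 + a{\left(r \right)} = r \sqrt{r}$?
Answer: $3048 - 10 i \sqrt{10} \approx 3048.0 - 31.623 i$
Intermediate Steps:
$a{\left(r \right)} = -3 + r^{\frac{3}{2}}$ ($a{\left(r \right)} = -3 + r \sqrt{r} = -3 + r^{\frac{3}{2}}$)
$D = 941 - 10 i \sqrt{10}$ ($D = \left(1456 - \left(3 - \left(-10\right)^{\frac{3}{2}}\right)\right) - 512 = \left(1456 - \left(3 + 10 i \sqrt{10}\right)\right) - 512 = \left(1453 - 10 i \sqrt{10}\right) - 512 = 941 - 10 i \sqrt{10} \approx 941.0 - 31.623 i$)
$b{\left(43 \right)} + D = 49 \cdot 43 + \left(941 - 10 i \sqrt{10}\right) = 2107 + \left(941 - 10 i \sqrt{10}\right) = 3048 - 10 i \sqrt{10}$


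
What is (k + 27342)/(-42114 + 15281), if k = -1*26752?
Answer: -590/26833 ≈ -0.021988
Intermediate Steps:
k = -26752
(k + 27342)/(-42114 + 15281) = (-26752 + 27342)/(-42114 + 15281) = 590/(-26833) = 590*(-1/26833) = -590/26833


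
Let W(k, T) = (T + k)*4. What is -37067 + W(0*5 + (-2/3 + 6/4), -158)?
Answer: -113087/3 ≈ -37696.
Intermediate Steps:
W(k, T) = 4*T + 4*k
-37067 + W(0*5 + (-2/3 + 6/4), -158) = -37067 + (4*(-158) + 4*(0*5 + (-2/3 + 6/4))) = -37067 + (-632 + 4*(0 + (-2*1/3 + 6*(1/4)))) = -37067 + (-632 + 4*(0 + (-2/3 + 3/2))) = -37067 + (-632 + 4*(0 + 5/6)) = -37067 + (-632 + 4*(5/6)) = -37067 + (-632 + 10/3) = -37067 - 1886/3 = -113087/3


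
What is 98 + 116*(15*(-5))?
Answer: -8602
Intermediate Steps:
98 + 116*(15*(-5)) = 98 + 116*(-75) = 98 - 8700 = -8602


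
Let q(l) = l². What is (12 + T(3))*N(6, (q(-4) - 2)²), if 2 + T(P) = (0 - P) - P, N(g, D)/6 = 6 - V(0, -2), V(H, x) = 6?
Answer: 0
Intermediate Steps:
N(g, D) = 0 (N(g, D) = 6*(6 - 1*6) = 6*(6 - 6) = 6*0 = 0)
T(P) = -2 - 2*P (T(P) = -2 + ((0 - P) - P) = -2 + (-P - P) = -2 - 2*P)
(12 + T(3))*N(6, (q(-4) - 2)²) = (12 + (-2 - 2*3))*0 = (12 + (-2 - 6))*0 = (12 - 8)*0 = 4*0 = 0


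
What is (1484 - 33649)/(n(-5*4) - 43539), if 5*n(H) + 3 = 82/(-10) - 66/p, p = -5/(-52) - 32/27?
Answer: 111773375/151263689 ≈ 0.73893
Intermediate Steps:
p = -1529/1404 (p = -5*(-1/52) - 32*1/27 = 5/52 - 32/27 = -1529/1404 ≈ -1.0890)
n(H) = 34336/3475 (n(H) = -⅗ + (82/(-10) - 66/(-1529/1404))/5 = -⅗ + (82*(-⅒) - 66*(-1404/1529))/5 = -⅗ + (-41/5 + 8424/139)/5 = -⅗ + (⅕)*(36421/695) = -⅗ + 36421/3475 = 34336/3475)
(1484 - 33649)/(n(-5*4) - 43539) = (1484 - 33649)/(34336/3475 - 43539) = -32165/(-151263689/3475) = -32165*(-3475/151263689) = 111773375/151263689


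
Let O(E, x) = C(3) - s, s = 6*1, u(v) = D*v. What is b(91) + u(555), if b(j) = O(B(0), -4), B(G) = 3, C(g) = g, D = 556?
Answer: 308577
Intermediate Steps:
u(v) = 556*v
s = 6
O(E, x) = -3 (O(E, x) = 3 - 1*6 = 3 - 6 = -3)
b(j) = -3
b(91) + u(555) = -3 + 556*555 = -3 + 308580 = 308577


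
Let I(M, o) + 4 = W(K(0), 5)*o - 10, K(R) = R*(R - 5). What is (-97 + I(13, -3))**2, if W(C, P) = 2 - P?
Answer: 10404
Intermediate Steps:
K(R) = R*(-5 + R)
I(M, o) = -14 - 3*o (I(M, o) = -4 + ((2 - 1*5)*o - 10) = -4 + ((2 - 5)*o - 10) = -4 + (-3*o - 10) = -4 + (-10 - 3*o) = -14 - 3*o)
(-97 + I(13, -3))**2 = (-97 + (-14 - 3*(-3)))**2 = (-97 + (-14 + 9))**2 = (-97 - 5)**2 = (-102)**2 = 10404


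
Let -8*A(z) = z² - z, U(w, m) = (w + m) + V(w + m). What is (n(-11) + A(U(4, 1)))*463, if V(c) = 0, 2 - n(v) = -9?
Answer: 7871/2 ≈ 3935.5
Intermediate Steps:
n(v) = 11 (n(v) = 2 - 1*(-9) = 2 + 9 = 11)
U(w, m) = m + w (U(w, m) = (w + m) + 0 = (m + w) + 0 = m + w)
A(z) = -z²/8 + z/8 (A(z) = -(z² - z)/8 = -z²/8 + z/8)
(n(-11) + A(U(4, 1)))*463 = (11 + (1 + 4)*(1 - (1 + 4))/8)*463 = (11 + (⅛)*5*(1 - 1*5))*463 = (11 + (⅛)*5*(1 - 5))*463 = (11 + (⅛)*5*(-4))*463 = (11 - 5/2)*463 = (17/2)*463 = 7871/2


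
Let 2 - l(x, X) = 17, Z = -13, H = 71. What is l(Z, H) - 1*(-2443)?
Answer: 2428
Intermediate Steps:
l(x, X) = -15 (l(x, X) = 2 - 1*17 = 2 - 17 = -15)
l(Z, H) - 1*(-2443) = -15 - 1*(-2443) = -15 + 2443 = 2428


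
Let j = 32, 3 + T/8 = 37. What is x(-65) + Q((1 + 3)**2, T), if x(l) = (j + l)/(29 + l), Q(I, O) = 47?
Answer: 575/12 ≈ 47.917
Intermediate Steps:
T = 272 (T = -24 + 8*37 = -24 + 296 = 272)
x(l) = (32 + l)/(29 + l)
x(-65) + Q((1 + 3)**2, T) = (32 - 65)/(29 - 65) + 47 = -33/(-36) + 47 = -1/36*(-33) + 47 = 11/12 + 47 = 575/12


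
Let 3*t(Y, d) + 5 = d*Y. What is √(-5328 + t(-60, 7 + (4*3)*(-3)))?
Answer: I*√42747/3 ≈ 68.918*I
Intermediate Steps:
t(Y, d) = -5/3 + Y*d/3 (t(Y, d) = -5/3 + (d*Y)/3 = -5/3 + (Y*d)/3 = -5/3 + Y*d/3)
√(-5328 + t(-60, 7 + (4*3)*(-3))) = √(-5328 + (-5/3 + (⅓)*(-60)*(7 + (4*3)*(-3)))) = √(-5328 + (-5/3 + (⅓)*(-60)*(7 + 12*(-3)))) = √(-5328 + (-5/3 + (⅓)*(-60)*(7 - 36))) = √(-5328 + (-5/3 + (⅓)*(-60)*(-29))) = √(-5328 + (-5/3 + 580)) = √(-5328 + 1735/3) = √(-14249/3) = I*√42747/3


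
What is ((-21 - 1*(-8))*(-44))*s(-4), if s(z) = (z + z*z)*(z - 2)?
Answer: -41184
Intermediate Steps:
s(z) = (-2 + z)*(z + z**2) (s(z) = (z + z**2)*(-2 + z) = (-2 + z)*(z + z**2))
((-21 - 1*(-8))*(-44))*s(-4) = ((-21 - 1*(-8))*(-44))*(-4*(-2 + (-4)**2 - 1*(-4))) = ((-21 + 8)*(-44))*(-4*(-2 + 16 + 4)) = (-13*(-44))*(-4*18) = 572*(-72) = -41184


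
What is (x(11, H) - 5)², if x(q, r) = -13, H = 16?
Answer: 324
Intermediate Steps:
(x(11, H) - 5)² = (-13 - 5)² = (-18)² = 324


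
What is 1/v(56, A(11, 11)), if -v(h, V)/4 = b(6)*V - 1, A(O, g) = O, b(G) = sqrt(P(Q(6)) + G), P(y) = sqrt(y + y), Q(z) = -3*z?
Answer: 1/(4*(1 - 11*sqrt(6)*sqrt(1 + I))) ≈ -0.0073833 + 0.0031652*I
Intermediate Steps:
P(y) = sqrt(2)*sqrt(y) (P(y) = sqrt(2*y) = sqrt(2)*sqrt(y))
b(G) = sqrt(G + 6*I) (b(G) = sqrt(sqrt(2)*sqrt(-3*6) + G) = sqrt(sqrt(2)*sqrt(-18) + G) = sqrt(sqrt(2)*(3*I*sqrt(2)) + G) = sqrt(6*I + G) = sqrt(G + 6*I))
v(h, V) = 4 - 4*V*sqrt(6 + 6*I) (v(h, V) = -4*(sqrt(6 + 6*I)*V - 1) = -4*(V*sqrt(6 + 6*I) - 1) = -4*(-1 + V*sqrt(6 + 6*I)) = 4 - 4*V*sqrt(6 + 6*I))
1/v(56, A(11, 11)) = 1/(4 - 4*11*sqrt(6 + 6*I)) = 1/(4 - 44*sqrt(6 + 6*I))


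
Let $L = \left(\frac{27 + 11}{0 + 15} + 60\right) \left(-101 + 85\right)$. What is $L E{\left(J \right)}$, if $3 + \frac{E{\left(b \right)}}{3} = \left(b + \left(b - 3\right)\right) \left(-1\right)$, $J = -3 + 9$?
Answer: $\frac{180096}{5} \approx 36019.0$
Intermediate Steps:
$J = 6$
$E{\left(b \right)} = - 6 b$ ($E{\left(b \right)} = -9 + 3 \left(b + \left(b - 3\right)\right) \left(-1\right) = -9 + 3 \left(b + \left(-3 + b\right)\right) \left(-1\right) = -9 + 3 \left(-3 + 2 b\right) \left(-1\right) = -9 + 3 \left(3 - 2 b\right) = -9 - \left(-9 + 6 b\right) = - 6 b$)
$L = - \frac{15008}{15}$ ($L = \left(\frac{38}{15} + 60\right) \left(-16\right) = \frac{938}{15} \left(-16\right) = - \frac{15008}{15} \approx -1000.5$)
$L E{\left(J \right)} = - \frac{15008 \left(\left(-6\right) 6\right)}{15} = \left(- \frac{15008}{15}\right) \left(-36\right) = \frac{180096}{5}$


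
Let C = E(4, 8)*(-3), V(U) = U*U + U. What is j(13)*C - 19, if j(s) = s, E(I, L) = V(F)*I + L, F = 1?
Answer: -643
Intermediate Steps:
V(U) = U + U² (V(U) = U² + U = U + U²)
E(I, L) = L + 2*I (E(I, L) = (1*(1 + 1))*I + L = (1*2)*I + L = 2*I + L = L + 2*I)
C = -48 (C = (8 + 2*4)*(-3) = (8 + 8)*(-3) = 16*(-3) = -48)
j(13)*C - 19 = 13*(-48) - 19 = -624 - 19 = -643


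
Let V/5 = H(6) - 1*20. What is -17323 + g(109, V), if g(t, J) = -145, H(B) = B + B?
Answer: -17468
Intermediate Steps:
H(B) = 2*B
V = -40 (V = 5*(2*6 - 1*20) = 5*(12 - 20) = 5*(-8) = -40)
-17323 + g(109, V) = -17323 - 145 = -17468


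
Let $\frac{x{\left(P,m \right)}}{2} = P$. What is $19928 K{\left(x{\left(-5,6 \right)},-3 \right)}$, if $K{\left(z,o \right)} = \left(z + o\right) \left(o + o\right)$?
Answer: $1554384$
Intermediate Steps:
$x{\left(P,m \right)} = 2 P$
$K{\left(z,o \right)} = 2 o \left(o + z\right)$ ($K{\left(z,o \right)} = \left(o + z\right) 2 o = 2 o \left(o + z\right)$)
$19928 K{\left(x{\left(-5,6 \right)},-3 \right)} = 19928 \cdot 2 \left(-3\right) \left(-3 + 2 \left(-5\right)\right) = 19928 \cdot 2 \left(-3\right) \left(-3 - 10\right) = 19928 \cdot 2 \left(-3\right) \left(-13\right) = 19928 \cdot 78 = 1554384$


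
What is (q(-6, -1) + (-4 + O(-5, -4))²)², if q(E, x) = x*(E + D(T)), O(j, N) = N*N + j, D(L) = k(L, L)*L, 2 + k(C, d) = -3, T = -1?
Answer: 2500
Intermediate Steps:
k(C, d) = -5 (k(C, d) = -2 - 3 = -5)
D(L) = -5*L
O(j, N) = j + N² (O(j, N) = N² + j = j + N²)
q(E, x) = x*(5 + E) (q(E, x) = x*(E - 5*(-1)) = x*(E + 5) = x*(5 + E))
(q(-6, -1) + (-4 + O(-5, -4))²)² = (-(5 - 6) + (-4 + (-5 + (-4)²))²)² = (-1*(-1) + (-4 + (-5 + 16))²)² = (1 + (-4 + 11)²)² = (1 + 7²)² = (1 + 49)² = 50² = 2500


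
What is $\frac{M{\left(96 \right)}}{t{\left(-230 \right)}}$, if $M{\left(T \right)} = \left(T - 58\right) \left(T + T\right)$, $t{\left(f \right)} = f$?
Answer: $- \frac{3648}{115} \approx -31.722$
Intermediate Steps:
$M{\left(T \right)} = 2 T \left(-58 + T\right)$ ($M{\left(T \right)} = \left(T - 58\right) 2 T = \left(-58 + T\right) 2 T = 2 T \left(-58 + T\right)$)
$\frac{M{\left(96 \right)}}{t{\left(-230 \right)}} = \frac{2 \cdot 96 \left(-58 + 96\right)}{-230} = 2 \cdot 96 \cdot 38 \left(- \frac{1}{230}\right) = 7296 \left(- \frac{1}{230}\right) = - \frac{3648}{115}$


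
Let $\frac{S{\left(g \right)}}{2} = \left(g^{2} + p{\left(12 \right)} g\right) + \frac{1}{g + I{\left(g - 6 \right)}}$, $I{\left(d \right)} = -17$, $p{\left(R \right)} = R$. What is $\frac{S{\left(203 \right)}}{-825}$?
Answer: $- \frac{8117971}{76725} \approx -105.81$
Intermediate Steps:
$S{\left(g \right)} = 2 g^{2} + \frac{2}{-17 + g} + 24 g$ ($S{\left(g \right)} = 2 \left(\left(g^{2} + 12 g\right) + \frac{1}{g - 17}\right) = 2 \left(\left(g^{2} + 12 g\right) + \frac{1}{-17 + g}\right) = 2 \left(g^{2} + \frac{1}{-17 + g} + 12 g\right) = 2 g^{2} + \frac{2}{-17 + g} + 24 g$)
$\frac{S{\left(203 \right)}}{-825} = \frac{2 \frac{1}{-17 + 203} \left(1 + 203^{3} - 41412 - 5 \cdot 203^{2}\right)}{-825} = \frac{2 \left(1 + 8365427 - 41412 - 206045\right)}{186} \left(- \frac{1}{825}\right) = 2 \cdot \frac{1}{186} \left(1 + 8365427 - 41412 - 206045\right) \left(- \frac{1}{825}\right) = 2 \cdot \frac{1}{186} \cdot 8117971 \left(- \frac{1}{825}\right) = \frac{8117971}{93} \left(- \frac{1}{825}\right) = - \frac{8117971}{76725}$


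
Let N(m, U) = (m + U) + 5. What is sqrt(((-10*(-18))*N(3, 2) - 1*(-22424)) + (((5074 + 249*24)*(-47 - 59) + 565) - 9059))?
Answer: I*sqrt(1155570) ≈ 1075.0*I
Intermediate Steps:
N(m, U) = 5 + U + m (N(m, U) = (U + m) + 5 = 5 + U + m)
sqrt(((-10*(-18))*N(3, 2) - 1*(-22424)) + (((5074 + 249*24)*(-47 - 59) + 565) - 9059)) = sqrt(((-10*(-18))*(5 + 2 + 3) - 1*(-22424)) + (((5074 + 249*24)*(-47 - 59) + 565) - 9059)) = sqrt((180*10 + 22424) + (((5074 + 5976)*(-106) + 565) - 9059)) = sqrt((1800 + 22424) + ((11050*(-106) + 565) - 9059)) = sqrt(24224 + ((-1171300 + 565) - 9059)) = sqrt(24224 + (-1170735 - 9059)) = sqrt(24224 - 1179794) = sqrt(-1155570) = I*sqrt(1155570)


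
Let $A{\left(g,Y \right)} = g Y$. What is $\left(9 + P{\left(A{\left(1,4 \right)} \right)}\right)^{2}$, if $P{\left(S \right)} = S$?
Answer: $169$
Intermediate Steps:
$A{\left(g,Y \right)} = Y g$
$\left(9 + P{\left(A{\left(1,4 \right)} \right)}\right)^{2} = \left(9 + 4 \cdot 1\right)^{2} = \left(9 + 4\right)^{2} = 13^{2} = 169$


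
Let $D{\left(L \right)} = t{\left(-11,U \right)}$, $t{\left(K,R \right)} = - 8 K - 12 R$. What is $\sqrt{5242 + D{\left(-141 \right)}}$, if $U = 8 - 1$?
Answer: $\sqrt{5246} \approx 72.429$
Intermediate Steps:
$U = 7$
$t{\left(K,R \right)} = - 12 R - 8 K$
$D{\left(L \right)} = 4$ ($D{\left(L \right)} = \left(-12\right) 7 - -88 = -84 + 88 = 4$)
$\sqrt{5242 + D{\left(-141 \right)}} = \sqrt{5242 + 4} = \sqrt{5246}$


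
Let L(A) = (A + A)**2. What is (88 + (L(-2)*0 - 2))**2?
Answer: 7396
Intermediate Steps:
L(A) = 4*A**2 (L(A) = (2*A)**2 = 4*A**2)
(88 + (L(-2)*0 - 2))**2 = (88 + ((4*(-2)**2)*0 - 2))**2 = (88 + ((4*4)*0 - 2))**2 = (88 + (16*0 - 2))**2 = (88 + (0 - 2))**2 = (88 - 2)**2 = 86**2 = 7396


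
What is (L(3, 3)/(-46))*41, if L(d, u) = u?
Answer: -123/46 ≈ -2.6739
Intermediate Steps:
(L(3, 3)/(-46))*41 = (3/(-46))*41 = -1/46*3*41 = -3/46*41 = -123/46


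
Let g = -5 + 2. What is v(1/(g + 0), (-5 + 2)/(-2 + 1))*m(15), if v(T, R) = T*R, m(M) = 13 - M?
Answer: 2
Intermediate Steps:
g = -3
v(T, R) = R*T
v(1/(g + 0), (-5 + 2)/(-2 + 1))*m(15) = (((-5 + 2)/(-2 + 1))/(-3 + 0))*(13 - 1*15) = (-3/(-1)/(-3))*(13 - 15) = (-3*(-1)*(-⅓))*(-2) = (3*(-⅓))*(-2) = -1*(-2) = 2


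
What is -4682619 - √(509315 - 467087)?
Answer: -4682619 - 6*√1173 ≈ -4.6828e+6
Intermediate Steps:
-4682619 - √(509315 - 467087) = -4682619 - √42228 = -4682619 - 6*√1173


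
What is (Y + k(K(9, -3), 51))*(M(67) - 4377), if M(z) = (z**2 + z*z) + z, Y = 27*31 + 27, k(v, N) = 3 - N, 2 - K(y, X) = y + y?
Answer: 3809088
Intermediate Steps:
K(y, X) = 2 - 2*y (K(y, X) = 2 - (y + y) = 2 - 2*y)
Y = 864 (Y = 837 + 27 = 864)
M(z) = z + 2*z**2 (M(z) = (z**2 + z**2) + z = 2*z**2 + z = z + 2*z**2)
(Y + k(K(9, -3), 51))*(M(67) - 4377) = (864 + (3 - 1*51))*(67*(1 + 2*67) - 4377) = (864 + (3 - 51))*(67*(1 + 134) - 4377) = (864 - 48)*(67*135 - 4377) = 816*(9045 - 4377) = 816*4668 = 3809088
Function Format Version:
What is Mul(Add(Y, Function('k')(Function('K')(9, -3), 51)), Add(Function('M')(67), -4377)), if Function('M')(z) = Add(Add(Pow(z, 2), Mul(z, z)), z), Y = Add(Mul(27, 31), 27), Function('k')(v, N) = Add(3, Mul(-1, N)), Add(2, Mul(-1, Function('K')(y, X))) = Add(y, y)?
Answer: 3809088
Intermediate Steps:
Function('K')(y, X) = Add(2, Mul(-2, y)) (Function('K')(y, X) = Add(2, Mul(-1, Add(y, y))) = Add(2, Mul(-1, Mul(2, y))) = Add(2, Mul(-2, y)))
Y = 864 (Y = Add(837, 27) = 864)
Function('M')(z) = Add(z, Mul(2, Pow(z, 2))) (Function('M')(z) = Add(Add(Pow(z, 2), Pow(z, 2)), z) = Add(Mul(2, Pow(z, 2)), z) = Add(z, Mul(2, Pow(z, 2))))
Mul(Add(Y, Function('k')(Function('K')(9, -3), 51)), Add(Function('M')(67), -4377)) = Mul(Add(864, Add(3, Mul(-1, 51))), Add(Mul(67, Add(1, Mul(2, 67))), -4377)) = Mul(Add(864, Add(3, -51)), Add(Mul(67, Add(1, 134)), -4377)) = Mul(Add(864, -48), Add(Mul(67, 135), -4377)) = Mul(816, Add(9045, -4377)) = Mul(816, 4668) = 3809088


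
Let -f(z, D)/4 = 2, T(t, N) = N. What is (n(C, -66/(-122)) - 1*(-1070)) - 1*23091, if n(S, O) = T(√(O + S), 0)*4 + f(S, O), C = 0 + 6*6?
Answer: -22029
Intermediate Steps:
f(z, D) = -8 (f(z, D) = -4*2 = -8)
C = 36 (C = 0 + 36 = 36)
n(S, O) = -8 (n(S, O) = 0*4 - 8 = 0 - 8 = -8)
(n(C, -66/(-122)) - 1*(-1070)) - 1*23091 = (-8 - 1*(-1070)) - 1*23091 = (-8 + 1070) - 23091 = 1062 - 23091 = -22029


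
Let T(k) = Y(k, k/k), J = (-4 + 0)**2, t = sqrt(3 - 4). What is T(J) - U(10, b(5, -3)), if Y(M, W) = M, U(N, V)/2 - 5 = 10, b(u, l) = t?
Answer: -14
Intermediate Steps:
t = I (t = sqrt(-1) = I ≈ 1.0*I)
b(u, l) = I
U(N, V) = 30 (U(N, V) = 10 + 2*10 = 10 + 20 = 30)
J = 16 (J = (-4)**2 = 16)
T(k) = k
T(J) - U(10, b(5, -3)) = 16 - 1*30 = 16 - 30 = -14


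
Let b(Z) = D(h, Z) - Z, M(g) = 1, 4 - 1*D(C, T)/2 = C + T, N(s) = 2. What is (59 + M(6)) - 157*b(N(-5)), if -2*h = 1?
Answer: -411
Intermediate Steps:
h = -½ (h = -½*1 = -½ ≈ -0.50000)
D(C, T) = 8 - 2*C - 2*T (D(C, T) = 8 - 2*(C + T) = 8 + (-2*C - 2*T) = 8 - 2*C - 2*T)
b(Z) = 9 - 3*Z (b(Z) = (8 - 2*(-½) - 2*Z) - Z = (8 + 1 - 2*Z) - Z = (9 - 2*Z) - Z = 9 - 3*Z)
(59 + M(6)) - 157*b(N(-5)) = (59 + 1) - 157*(9 - 3*2) = 60 - 157*(9 - 6) = 60 - 157*3 = 60 - 471 = -411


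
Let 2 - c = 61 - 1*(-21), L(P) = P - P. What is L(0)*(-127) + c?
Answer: -80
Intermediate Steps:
L(P) = 0
c = -80 (c = 2 - (61 - 1*(-21)) = 2 - (61 + 21) = 2 - 1*82 = 2 - 82 = -80)
L(0)*(-127) + c = 0*(-127) - 80 = 0 - 80 = -80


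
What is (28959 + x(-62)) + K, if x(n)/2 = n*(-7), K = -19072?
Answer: 10755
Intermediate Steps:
x(n) = -14*n (x(n) = 2*(n*(-7)) = 2*(-7*n) = -14*n)
(28959 + x(-62)) + K = (28959 - 14*(-62)) - 19072 = (28959 + 868) - 19072 = 29827 - 19072 = 10755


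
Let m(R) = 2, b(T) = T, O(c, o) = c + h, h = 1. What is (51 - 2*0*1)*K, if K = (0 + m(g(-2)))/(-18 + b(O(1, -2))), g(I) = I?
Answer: -51/8 ≈ -6.3750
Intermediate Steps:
O(c, o) = 1 + c (O(c, o) = c + 1 = 1 + c)
K = -1/8 (K = (0 + 2)/(-18 + (1 + 1)) = 2/(-18 + 2) = 2/(-16) = 2*(-1/16) = -1/8 ≈ -0.12500)
(51 - 2*0*1)*K = (51 - 2*0*1)*(-1/8) = (51 + 0*1)*(-1/8) = (51 + 0)*(-1/8) = 51*(-1/8) = -51/8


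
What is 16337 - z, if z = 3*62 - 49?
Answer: 16200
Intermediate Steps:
z = 137 (z = 186 - 49 = 137)
16337 - z = 16337 - 1*137 = 16337 - 137 = 16200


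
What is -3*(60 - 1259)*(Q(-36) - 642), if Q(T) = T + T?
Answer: -2568258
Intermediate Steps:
Q(T) = 2*T
-3*(60 - 1259)*(Q(-36) - 642) = -3*(60 - 1259)*(2*(-36) - 642) = -(-3597)*(-72 - 642) = -(-3597)*(-714) = -3*856086 = -2568258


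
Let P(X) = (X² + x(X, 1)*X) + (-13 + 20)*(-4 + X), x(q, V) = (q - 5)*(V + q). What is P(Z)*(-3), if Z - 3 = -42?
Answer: 191964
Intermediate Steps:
Z = -39 (Z = 3 - 42 = -39)
x(q, V) = (-5 + q)*(V + q)
P(X) = -28 + X² + 7*X + X*(-5 + X² - 4*X) (P(X) = (X² + (X² - 5*1 - 5*X + 1*X)*X) + (-13 + 20)*(-4 + X) = (X² + (X² - 5 - 5*X + X)*X) + 7*(-4 + X) = (X² + (-5 + X² - 4*X)*X) + (-28 + 7*X) = (X² + X*(-5 + X² - 4*X)) + (-28 + 7*X) = -28 + X² + 7*X + X*(-5 + X² - 4*X))
P(Z)*(-3) = (-28 + (-39)³ - 3*(-39)² + 2*(-39))*(-3) = (-28 - 59319 - 3*1521 - 78)*(-3) = (-28 - 59319 - 4563 - 78)*(-3) = -63988*(-3) = 191964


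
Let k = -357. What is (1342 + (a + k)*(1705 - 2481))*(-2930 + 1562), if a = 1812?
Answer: 1542745584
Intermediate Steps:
(1342 + (a + k)*(1705 - 2481))*(-2930 + 1562) = (1342 + (1812 - 357)*(1705 - 2481))*(-2930 + 1562) = (1342 + 1455*(-776))*(-1368) = (1342 - 1129080)*(-1368) = -1127738*(-1368) = 1542745584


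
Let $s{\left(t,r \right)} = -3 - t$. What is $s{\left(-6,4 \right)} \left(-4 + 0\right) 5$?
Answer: $-60$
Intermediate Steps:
$s{\left(-6,4 \right)} \left(-4 + 0\right) 5 = \left(-3 - -6\right) \left(-4 + 0\right) 5 = \left(-3 + 6\right) \left(\left(-4\right) 5\right) = 3 \left(-20\right) = -60$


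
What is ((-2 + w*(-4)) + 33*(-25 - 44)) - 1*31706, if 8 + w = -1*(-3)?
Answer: -33965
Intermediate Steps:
w = -5 (w = -8 - 1*(-3) = -8 + 3 = -5)
((-2 + w*(-4)) + 33*(-25 - 44)) - 1*31706 = ((-2 - 5*(-4)) + 33*(-25 - 44)) - 1*31706 = ((-2 + 20) + 33*(-69)) - 31706 = (18 - 2277) - 31706 = -2259 - 31706 = -33965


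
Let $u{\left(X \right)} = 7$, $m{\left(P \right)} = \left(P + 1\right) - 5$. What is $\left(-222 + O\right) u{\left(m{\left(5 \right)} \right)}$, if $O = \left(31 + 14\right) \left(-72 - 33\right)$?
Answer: $-34629$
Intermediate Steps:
$m{\left(P \right)} = -4 + P$ ($m{\left(P \right)} = \left(1 + P\right) - 5 = -4 + P$)
$O = -4725$ ($O = 45 \left(-105\right) = -4725$)
$\left(-222 + O\right) u{\left(m{\left(5 \right)} \right)} = \left(-222 - 4725\right) 7 = \left(-4947\right) 7 = -34629$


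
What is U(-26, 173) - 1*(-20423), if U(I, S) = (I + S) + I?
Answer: 20544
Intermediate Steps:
U(I, S) = S + 2*I
U(-26, 173) - 1*(-20423) = (173 + 2*(-26)) - 1*(-20423) = (173 - 52) + 20423 = 121 + 20423 = 20544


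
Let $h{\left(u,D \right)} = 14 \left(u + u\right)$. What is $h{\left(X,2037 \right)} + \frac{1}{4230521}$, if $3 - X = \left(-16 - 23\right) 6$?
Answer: $\frac{28073737357}{4230521} \approx 6636.0$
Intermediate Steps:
$X = 237$ ($X = 3 - \left(-16 - 23\right) 6 = 3 - \left(-39\right) 6 = 3 - -234 = 3 + 234 = 237$)
$h{\left(u,D \right)} = 28 u$ ($h{\left(u,D \right)} = 14 \cdot 2 u = 28 u$)
$h{\left(X,2037 \right)} + \frac{1}{4230521} = 28 \cdot 237 + \frac{1}{4230521} = 6636 + \frac{1}{4230521} = \frac{28073737357}{4230521}$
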